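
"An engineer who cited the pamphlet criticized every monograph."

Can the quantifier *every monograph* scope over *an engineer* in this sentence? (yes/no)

*every monograph* sits in the matrix clause, not in the relative clause on *an engineer*.
QR within a single clause is free, so the lower quantifier may take scope over the higher one.

Yes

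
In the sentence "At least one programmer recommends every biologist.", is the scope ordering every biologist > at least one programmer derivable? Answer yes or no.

Yes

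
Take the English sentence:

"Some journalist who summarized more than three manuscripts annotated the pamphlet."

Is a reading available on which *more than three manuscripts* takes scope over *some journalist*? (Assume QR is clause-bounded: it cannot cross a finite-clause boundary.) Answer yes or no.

No

The DP *more than three manuscripts* is contained in the relative clause *who summarized more than three manuscripts*.
A relative clause is a scope island — quantifier raising cannot cross its boundary.
So *more than three manuscripts* cannot raise high enough to outscope *some journalist*; only the surface ordering *some journalist* > *more than three manuscripts* is available.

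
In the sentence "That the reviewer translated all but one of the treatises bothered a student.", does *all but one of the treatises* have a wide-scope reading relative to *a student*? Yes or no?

*all but one of the treatises* is embedded in the sentential subject *that the reviewer translated all but one of the treatises*.
Clausal subjects are scope islands; QR from inside the subject into the matrix is barred.
There is no licit LF on which *all but one of the treatises* c-commands *a student*.

No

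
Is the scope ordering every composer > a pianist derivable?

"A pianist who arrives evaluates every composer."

Yes

Although the sentence contains a relative clause (*who arrives*), *every composer* is outside it, in the matrix VP.
Nothing blocks QR of the lower DP to a position above the higher one, so inverse scope is available.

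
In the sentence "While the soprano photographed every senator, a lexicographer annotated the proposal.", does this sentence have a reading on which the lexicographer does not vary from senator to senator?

Yes

The described interpretation is the *a lexicographer* > *every senator* scoping.
*a lexicographer* is a matrix-clause argument and can take scope within the matrix clause over the constituent containing *every senator*, so *a lexicographer* > *every senator* needs no island-crossing movement and is available.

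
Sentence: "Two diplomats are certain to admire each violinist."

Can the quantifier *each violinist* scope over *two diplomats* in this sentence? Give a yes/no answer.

Yes

The matrix predicate is a raising verb, whose infinitival complement is not a scope island — *each violinist* can QR into the matrix clause.
QR within a single clause is free, so the lower quantifier may take scope over the higher one.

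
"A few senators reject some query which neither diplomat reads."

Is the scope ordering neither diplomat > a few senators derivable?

No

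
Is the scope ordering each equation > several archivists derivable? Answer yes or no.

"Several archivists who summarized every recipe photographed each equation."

Yes

*each equation* sits in the matrix clause, not in the relative clause on *several archivists*.
No island intervenes, so both surface and inverse scope are derivable.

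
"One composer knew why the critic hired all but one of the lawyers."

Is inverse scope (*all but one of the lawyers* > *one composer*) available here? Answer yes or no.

No

The target quantifier *all but one of the lawyers* is part of the embedded question *why the critic hired all but one of the lawyers*.
The wh-island constraint blocks QR out of an embedded interrogative.
So *all but one of the lawyers* cannot raise high enough to outscope *one composer*; only the surface ordering *one composer* > *all but one of the lawyers* is available.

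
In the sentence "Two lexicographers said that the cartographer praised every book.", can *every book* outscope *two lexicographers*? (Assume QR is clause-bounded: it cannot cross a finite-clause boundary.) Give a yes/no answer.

The target quantifier *every book* is part of the finite complement clause *that the cartographer praised every book*.
With QR restricted to its own tensed clause, the embedded quantifier cannot reach a matrix scope position.
There is no licit LF on which *every book* c-commands *two lexicographers*.

No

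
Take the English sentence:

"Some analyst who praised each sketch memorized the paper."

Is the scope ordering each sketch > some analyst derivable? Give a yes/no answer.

No

*each sketch* occurs within the relative clause *who praised each sketch*.
Relative clauses block scope extraction: QR cannot target a position outside the modified NP.
Hence only narrow scope for *each sketch* (under *some analyst*) survives.
(Only the surface reading survives: one fixed analyst with respect to all the relevant sketches.)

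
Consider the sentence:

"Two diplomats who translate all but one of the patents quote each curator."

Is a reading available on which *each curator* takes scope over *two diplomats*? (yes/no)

Yes

*each curator* is a matrix argument; only *two diplomats* is modified by the relative clause *who translate all but one of the patents*, so the RC island is irrelevant to the target quantifier.
Nothing blocks QR of the lower DP to a position above the higher one, so inverse scope is available.
The sentence is scopally ambiguous between *two diplomats* > *each curator* and *each curator* > *two diplomats*.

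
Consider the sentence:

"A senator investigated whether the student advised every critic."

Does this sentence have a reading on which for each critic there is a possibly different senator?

The described interpretation is the *every critic* > *a senator* scoping.
*every critic* is embedded in the embedded question *whether the student advised every critic*.
An indirect question is a wh-island; the filled [Spec,CP] blocks QR across the CP edge.
The inverse ordering *every critic* > *a senator* is therefore underivable.
(Only the surface reading survives: one fixed senator with respect to all the relevant critics.)

No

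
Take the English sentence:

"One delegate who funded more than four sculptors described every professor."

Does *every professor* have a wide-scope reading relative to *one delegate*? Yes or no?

The relative clause *who funded more than four sculptors* modifies *one delegate*, but *every professor* is not inside that relative clause — it is an argument of the matrix verb.
Nothing blocks QR of the lower DP to a position above the higher one, so inverse scope is available.

Yes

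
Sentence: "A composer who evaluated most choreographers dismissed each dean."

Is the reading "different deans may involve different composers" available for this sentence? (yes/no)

The paraphrase describes the scope ordering *each dean* > *a composer*.
*each dean* sits in the matrix clause, not in the relative clause on *a composer*.
Nothing blocks QR of the lower DP to a position above the higher one, so inverse scope is available.

Yes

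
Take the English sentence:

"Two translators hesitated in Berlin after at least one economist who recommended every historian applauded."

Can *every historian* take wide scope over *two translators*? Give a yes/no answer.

The DP *every historian* is contained in the relative clause *who recommended every historian*, which is itself inside the adjunct *after at least one economist who recommended every historian applauded*.
The quantifier would have to escape first the RC and then the adjunct — two independent island violations.
So *every historian* cannot raise high enough to outscope *two translators*; only the surface ordering *two translators* > *every historian* is available.

No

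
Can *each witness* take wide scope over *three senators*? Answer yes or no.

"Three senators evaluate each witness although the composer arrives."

Neither queried DP is inside the adjunct, so the adjunct-island constraint does not apply.
Ordinary QR to a clause-peripheral position gives the wide-scope LF for the lower DP.

Yes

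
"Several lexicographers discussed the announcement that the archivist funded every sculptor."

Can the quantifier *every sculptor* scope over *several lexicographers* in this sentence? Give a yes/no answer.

The DP *every sculptor* is contained in the complex NP *the announcement that the archivist funded every sculptor*.
A that-clause complement to a noun is an island; QR cannot cross the NP boundary.
Hence only narrow scope for *every sculptor* (under *several lexicographers*) survives.

No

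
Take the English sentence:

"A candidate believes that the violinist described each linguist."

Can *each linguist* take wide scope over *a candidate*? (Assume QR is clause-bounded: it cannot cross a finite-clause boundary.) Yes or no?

No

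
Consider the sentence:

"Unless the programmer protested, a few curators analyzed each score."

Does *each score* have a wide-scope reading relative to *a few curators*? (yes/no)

Yes

Although there is an adjunct clause, *each score* is in the main clause, not inside the adjunct.
No island intervenes, so both surface and inverse scope are derivable.
The sentence is scopally ambiguous between *a few curators* > *each score* and *each score* > *a few curators*.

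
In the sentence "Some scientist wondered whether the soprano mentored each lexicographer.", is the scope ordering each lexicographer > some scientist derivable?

No

The DP *each lexicographer* is contained in the embedded question *whether the soprano mentored each lexicographer*.
QR across an interrogative CP boundary is ruled out as a wh-island violation.
There is no licit LF on which *each lexicographer* c-commands *some scientist*.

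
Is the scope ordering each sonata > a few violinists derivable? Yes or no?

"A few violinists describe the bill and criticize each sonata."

Structurally, *each sonata* is inside one conjunct of the coordinate structure (*criticize each sonata*).
A quantifier cannot raise out of one conjunct of a coordination across the whole coordinate structure — the CSC applies to QR.
The inverse ordering *each sonata* > *a few violinists* is therefore underivable.

No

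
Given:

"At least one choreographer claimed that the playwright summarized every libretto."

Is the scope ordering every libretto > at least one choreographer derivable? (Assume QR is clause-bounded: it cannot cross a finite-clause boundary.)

No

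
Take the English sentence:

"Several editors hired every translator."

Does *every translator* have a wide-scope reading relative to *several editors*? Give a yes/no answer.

Yes

*every translator* and *several editors* are in the same minimal clause.
No island intervenes, so both surface and inverse scope are derivable.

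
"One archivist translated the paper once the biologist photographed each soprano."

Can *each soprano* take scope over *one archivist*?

*each soprano* sits inside the adjunct clause *once the biologist photographed each soprano*.
Scope out of an adjunct clause is unavailable: QR respects the adjunct-island constraint.
Hence only narrow scope for *each soprano* (under *one archivist*) survives.
(Only the surface reading survives: one fixed archivist with respect to all the relevant sopranos.)

No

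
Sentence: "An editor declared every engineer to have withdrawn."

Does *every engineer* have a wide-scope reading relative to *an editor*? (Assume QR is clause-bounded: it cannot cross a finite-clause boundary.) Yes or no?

*every engineer* is an ECM subject; ECM complements are not islands, and the embedded quantifier may take matrix scope.
With no island boundary between them, the object can take inverse scope over the subject via ordinary QR within the clause.
Both orderings are possible: *an editor* > *every engineer* and *every engineer* > *an editor*.

Yes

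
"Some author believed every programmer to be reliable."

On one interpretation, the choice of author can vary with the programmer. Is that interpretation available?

Yes

This is the *every programmer* > *some author* reading.
This is an ECM construction: *every programmer* is the infinitival subject, Case-marked by the matrix verb, and the infinitive is transparent for QR.
Clause-internal QR can adjoin the lower DP above the subject, yielding the inverse reading.
So *every programmer* > *some author* is among the available readings.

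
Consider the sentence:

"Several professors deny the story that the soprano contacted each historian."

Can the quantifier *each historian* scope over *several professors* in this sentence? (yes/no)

*each historian* sits inside the complex NP *the story that the soprano contacted each historian*.
Since the clause is the complement of a nominal head, the CNPC blocks scope extraction.
There is no licit LF on which *each historian* c-commands *several professors*.

No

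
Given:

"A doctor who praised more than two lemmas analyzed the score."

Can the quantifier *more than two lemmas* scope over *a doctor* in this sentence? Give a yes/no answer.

The target quantifier *more than two lemmas* is part of the relative clause *who praised more than two lemmas*.
QR out of a relative clause is ruled out by the relative-clause island constraint.
*more than two lemmas* is confined to the island and cannot take scope over *a doctor*.

No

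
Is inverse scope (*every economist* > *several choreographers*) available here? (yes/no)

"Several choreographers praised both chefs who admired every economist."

No

*every economist* sits inside the relative clause *who admired every economist* modifying *both chefs*.
Relative clauses block scope extraction: QR cannot target a position outside the modified NP.
So the wide-scope reading for *every economist* is blocked.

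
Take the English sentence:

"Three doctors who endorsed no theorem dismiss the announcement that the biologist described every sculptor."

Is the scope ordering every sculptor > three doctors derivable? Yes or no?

No

Structurally, *every sculptor* is inside the complex NP *the announcement that the biologist described every sculptor*.
A that-clause complement to a noun is an island; QR cannot cross the NP boundary.
*every sculptor* is confined to the island and cannot take scope over *three doctors*.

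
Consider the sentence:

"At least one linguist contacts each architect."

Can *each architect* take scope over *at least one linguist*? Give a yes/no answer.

Yes

*at least one linguist* and *each architect* are co-arguments of the matrix verb, with nothing but a clause-internal boundary between them.
Clause-internal QR can adjoin the lower DP above the subject, yielding the inverse reading.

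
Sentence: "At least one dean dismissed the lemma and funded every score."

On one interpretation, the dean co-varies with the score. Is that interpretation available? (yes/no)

That reading corresponds to *every score* > *at least one dean*.
*every score* occurs within one conjunct of the coordinate structure (*funded every score*).
Coordinate structures are islands for non-across-the-board movement, QR included.
So the wide-scope reading for *every score* is blocked.

No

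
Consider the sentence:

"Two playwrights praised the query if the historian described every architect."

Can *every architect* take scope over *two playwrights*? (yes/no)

*every architect* occurs within the adjunct clause *if the historian described every architect*.
Since the clause is an adjunct (not a complement), the Adjunct Condition blocks QR across its edge.
So *every architect* cannot raise to a position above *two playwrights*.

No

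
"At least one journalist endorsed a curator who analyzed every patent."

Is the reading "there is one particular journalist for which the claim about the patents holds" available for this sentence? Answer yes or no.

Yes

The described interpretation is the *at least one journalist* > *every patent* scoping.
Surface scope (*at least one journalist* > *every patent*) is always derivable; islands only block QR, not in-situ interpretation.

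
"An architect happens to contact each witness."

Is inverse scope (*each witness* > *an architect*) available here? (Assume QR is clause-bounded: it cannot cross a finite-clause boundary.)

Yes

Raising constructions are monoclausal for scope purposes; *each witness* is not separated from *an architect* by any island.
Since no island is crossed, the inverse ordering is licensed alongside surface scope.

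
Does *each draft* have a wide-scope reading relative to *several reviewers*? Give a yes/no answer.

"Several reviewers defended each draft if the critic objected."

Neither queried DP is inside the adjunct, so the adjunct-island constraint does not apply.
No island intervenes, so both surface and inverse scope are derivable.

Yes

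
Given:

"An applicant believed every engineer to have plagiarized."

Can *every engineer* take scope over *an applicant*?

Yes

This is an ECM construction: *every engineer* is the infinitival subject, Case-marked by the matrix verb, and the infinitive is transparent for QR.
QR within a single clause is free, so the lower quantifier may take scope over the higher one.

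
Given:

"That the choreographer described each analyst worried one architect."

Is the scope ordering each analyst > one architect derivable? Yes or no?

No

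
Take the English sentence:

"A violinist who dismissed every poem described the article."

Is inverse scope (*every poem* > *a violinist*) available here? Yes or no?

*every poem* sits inside the relative clause *who dismissed every poem*.
Relative clauses block scope extraction: QR cannot target a position outside the modified NP.
The inverse ordering *every poem* > *a violinist* is therefore underivable.
(Only the surface reading survives: one fixed violinist with respect to all the relevant poems.)

No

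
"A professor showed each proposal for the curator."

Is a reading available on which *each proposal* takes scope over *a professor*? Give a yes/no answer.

Yes

*a professor* and *each proposal* are co-arguments of the matrix verb, with nothing but a clause-internal boundary between them.
No island intervenes, so both surface and inverse scope are derivable.
Both orderings are possible: *a professor* > *each proposal* and *each proposal* > *a professor*.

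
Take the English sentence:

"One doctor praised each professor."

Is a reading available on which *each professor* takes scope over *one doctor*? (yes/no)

Yes

*each professor* and *one doctor* are in the same minimal clause.
Nothing blocks QR of the lower DP to a position above the higher one, so inverse scope is available.
Both orderings are possible: *one doctor* > *each professor* and *each professor* > *one doctor*.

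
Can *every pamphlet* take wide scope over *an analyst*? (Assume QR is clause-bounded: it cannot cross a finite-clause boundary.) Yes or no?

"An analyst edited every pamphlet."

*every pamphlet* is the matrix object and *an analyst* the matrix subject; the two are clausemates.
QR within a single clause is free, so the lower quantifier may take scope over the higher one.

Yes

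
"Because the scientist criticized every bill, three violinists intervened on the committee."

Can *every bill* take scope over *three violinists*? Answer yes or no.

*every bill* sits inside the adjunct clause *because the scientist criticized every bill*.
Scope out of an adjunct clause is unavailable: QR respects the adjunct-island constraint.
So the wide-scope reading for *every bill* is blocked.

No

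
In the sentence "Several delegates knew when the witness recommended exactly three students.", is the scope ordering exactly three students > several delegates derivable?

No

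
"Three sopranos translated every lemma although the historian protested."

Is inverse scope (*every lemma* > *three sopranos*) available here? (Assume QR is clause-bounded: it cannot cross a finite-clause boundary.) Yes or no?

Although there is an adjunct clause, *every lemma* is in the main clause, not inside the adjunct.
With no island boundary between them, the object can take inverse scope over the subject via ordinary QR within the clause.
The sentence is scopally ambiguous between *three sopranos* > *every lemma* and *every lemma* > *three sopranos*.

Yes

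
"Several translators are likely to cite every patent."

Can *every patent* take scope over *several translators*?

Yes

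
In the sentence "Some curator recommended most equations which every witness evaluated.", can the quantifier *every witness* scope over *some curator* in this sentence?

No

*every witness* sits inside the relative clause *which every witness evaluated* modifying *most equations*.
Quantifiers inside a relative clause are trapped there; the RC boundary blocks QR.
So the wide-scope reading for *every witness* is blocked.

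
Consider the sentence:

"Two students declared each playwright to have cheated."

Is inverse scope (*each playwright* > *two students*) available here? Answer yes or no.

Yes

*each playwright* is an ECM subject; ECM complements are not islands, and the embedded quantifier may take matrix scope.
Ordinary QR to a clause-peripheral position gives the wide-scope LF for the lower DP.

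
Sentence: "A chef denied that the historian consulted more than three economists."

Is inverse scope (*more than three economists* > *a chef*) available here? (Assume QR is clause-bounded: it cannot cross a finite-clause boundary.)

*more than three economists* occurs within the finite complement clause *that the historian consulted more than three economists*.
QR is clause-bounded, so the finite complement is a scope island for the embedded quantifier.
Hence only narrow scope for *more than three economists* (under *a chef*) survives.

No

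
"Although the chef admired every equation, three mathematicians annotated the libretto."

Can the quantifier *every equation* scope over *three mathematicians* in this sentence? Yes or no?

No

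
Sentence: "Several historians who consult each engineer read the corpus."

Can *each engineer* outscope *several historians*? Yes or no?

*each engineer* is embedded in the relative clause *who consult each engineer*.
Relative clauses are scope islands: a quantifier cannot QR out of a relative clause to take scope in the matrix clause.
*each engineer* is confined to the island and cannot take scope over *several historians*.

No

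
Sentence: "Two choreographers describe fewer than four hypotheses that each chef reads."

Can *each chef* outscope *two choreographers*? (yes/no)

No

*each chef* sits inside the relative clause *that each chef reads* modifying *fewer than four hypotheses*.
Quantifiers inside a relative clause are trapped there; the RC boundary blocks QR.
The inverse ordering *each chef* > *two choreographers* is therefore underivable.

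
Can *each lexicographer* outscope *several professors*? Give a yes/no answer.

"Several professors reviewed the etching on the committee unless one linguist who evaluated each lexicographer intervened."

*each lexicographer* sits inside the relative clause *who evaluated each lexicographer*, which is itself inside the adjunct *unless one linguist who evaluated each lexicographer intervened*.
Both the relative clause and the enclosing adjunct are scope islands; QR cannot cross either.
*each lexicographer* > *several professors* would require crossing that boundary, which is illicit.

No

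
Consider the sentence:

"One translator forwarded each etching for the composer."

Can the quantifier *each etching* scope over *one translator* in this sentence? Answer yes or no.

Yes

*each etching* and *one translator* are in the same minimal clause.
No island intervenes, so both surface and inverse scope are derivable.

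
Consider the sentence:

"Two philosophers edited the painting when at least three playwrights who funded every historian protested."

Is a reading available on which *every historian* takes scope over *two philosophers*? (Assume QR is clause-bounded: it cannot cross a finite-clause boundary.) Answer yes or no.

No

Structurally, *every historian* is inside the relative clause *who funded every historian*, which is itself inside the adjunct *when at least three playwrights who funded every historian protested*.
Nested islands: the RC island is itself inside an adjunct island, so wide scope is doubly excluded.
So *every historian* cannot raise to a position above *two philosophers*.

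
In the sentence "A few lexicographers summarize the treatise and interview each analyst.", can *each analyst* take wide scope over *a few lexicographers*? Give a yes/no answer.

The target quantifier *each analyst* is part of one conjunct of the coordinate structure (*interview each analyst*).
The Coordinate Structure Constraint blocks movement (including QR) out of a single conjunct.
*each analyst* > *a few lexicographers* would require crossing that boundary, which is illicit.

No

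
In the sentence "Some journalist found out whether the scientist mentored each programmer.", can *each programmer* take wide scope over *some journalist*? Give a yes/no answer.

No

Structurally, *each programmer* is inside the embedded question *whether the scientist mentored each programmer*.
The wh-island constraint blocks QR out of an embedded interrogative.
Hence only narrow scope for *each programmer* (under *some journalist*) survives.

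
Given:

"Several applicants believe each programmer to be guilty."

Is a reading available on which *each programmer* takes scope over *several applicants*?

Yes

ECM infinitives lack a CP barrier, so *each programmer* can QR over the matrix subject *several applicants*.
QR within a single clause is free, so the lower quantifier may take scope over the higher one.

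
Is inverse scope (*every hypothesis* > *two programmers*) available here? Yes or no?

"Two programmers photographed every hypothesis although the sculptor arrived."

Yes

Although there is an adjunct clause, *every hypothesis* is in the main clause, not inside the adjunct.
Ordinary QR to a clause-peripheral position gives the wide-scope LF for the lower DP.
So *every hypothesis* > *two programmers* is among the available readings.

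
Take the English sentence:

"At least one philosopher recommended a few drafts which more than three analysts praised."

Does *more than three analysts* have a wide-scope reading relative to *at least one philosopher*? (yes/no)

No

The DP *more than three analysts* is contained in the relative clause *which more than three analysts praised* modifying *a few drafts*.
Relative clauses are scope islands: a quantifier cannot QR out of a relative clause to take scope in the matrix clause.
So the wide-scope reading for *more than three analysts* is blocked.
(Only the surface reading survives: one fixed philosopher with respect to all the relevant analysts.)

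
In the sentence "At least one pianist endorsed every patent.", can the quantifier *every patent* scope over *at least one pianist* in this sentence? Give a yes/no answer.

*at least one pianist* and *every patent* are co-arguments of the matrix verb, with nothing but a clause-internal boundary between them.
Since no island is crossed, the inverse ordering is licensed alongside surface scope.

Yes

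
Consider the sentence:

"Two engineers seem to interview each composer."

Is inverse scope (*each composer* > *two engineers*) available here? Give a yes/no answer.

Yes

The matrix predicate is a raising verb, whose infinitival complement is not a scope island — *each composer* can QR into the matrix clause.
No island intervenes, so both surface and inverse scope are derivable.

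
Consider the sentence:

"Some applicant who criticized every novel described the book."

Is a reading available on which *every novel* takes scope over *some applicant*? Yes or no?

The DP *every novel* is contained in the relative clause *who criticized every novel*.
QR out of a relative clause is ruled out by the relative-clause island constraint.
The inverse ordering *every novel* > *some applicant* is therefore underivable.

No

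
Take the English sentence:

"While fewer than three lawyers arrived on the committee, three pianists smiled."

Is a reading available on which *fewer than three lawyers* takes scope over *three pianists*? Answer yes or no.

*fewer than three lawyers* is embedded in the adjunct clause *while fewer than three lawyers arrived on the committee*.
Since the clause is an adjunct (not a complement), the Adjunct Condition blocks QR across its edge.
There is no licit LF on which *fewer than three lawyers* c-commands *three pianists*.

No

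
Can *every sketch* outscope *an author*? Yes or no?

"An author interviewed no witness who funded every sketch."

Structurally, *every sketch* is inside the relative clause *who funded every sketch* modifying *no witness*.
A relative clause is a scope island — quantifier raising cannot cross its boundary.
So the wide-scope reading for *every sketch* is blocked.

No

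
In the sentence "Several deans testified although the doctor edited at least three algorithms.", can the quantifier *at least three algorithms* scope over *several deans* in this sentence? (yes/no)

*at least three algorithms* sits inside the adjunct clause *although the doctor edited at least three algorithms*.
Adjuncts are opaque for quantifier raising; a quantifier in an adjunct stays inside it.
There is no licit LF on which *at least three algorithms* c-commands *several deans*.

No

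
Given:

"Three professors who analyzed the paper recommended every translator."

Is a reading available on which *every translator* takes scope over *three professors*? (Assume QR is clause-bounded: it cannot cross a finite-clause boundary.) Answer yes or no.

Yes

Although the sentence contains a relative clause (*who analyzed the paper*), *every translator* is outside it, in the matrix VP.
Since no island is crossed, the inverse ordering is licensed alongside surface scope.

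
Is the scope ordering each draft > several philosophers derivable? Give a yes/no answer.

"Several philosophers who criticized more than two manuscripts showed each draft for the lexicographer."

Although the sentence contains a relative clause (*who criticized more than two manuscripts*), *each draft* is outside it, in the matrix VP.
Since no island is crossed, the inverse ordering is licensed alongside surface scope.

Yes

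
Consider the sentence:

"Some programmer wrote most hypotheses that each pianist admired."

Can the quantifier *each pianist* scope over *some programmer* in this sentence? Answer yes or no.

No

*each pianist* sits inside the relative clause *that each pianist admired* modifying *most hypotheses*.
Relative clauses are scope islands: a quantifier cannot QR out of a relative clause to take scope in the matrix clause.
There is no licit LF on which *each pianist* c-commands *some programmer*.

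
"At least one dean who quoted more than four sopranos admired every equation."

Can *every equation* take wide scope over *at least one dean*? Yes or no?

Yes

Although the sentence contains a relative clause (*who quoted more than four sopranos*), *every equation* is outside it, in the matrix VP.
Since no island is crossed, the inverse ordering is licensed alongside surface scope.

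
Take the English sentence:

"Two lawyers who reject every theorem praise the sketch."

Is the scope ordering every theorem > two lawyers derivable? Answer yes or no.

Structurally, *every theorem* is inside the relative clause *who reject every theorem*.
Relative clauses block scope extraction: QR cannot target a position outside the modified NP.
*every theorem* is confined to the island and cannot take scope over *two lawyers*.

No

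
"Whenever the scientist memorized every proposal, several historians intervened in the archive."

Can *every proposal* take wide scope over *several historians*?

*every proposal* occurs within the adjunct clause *whenever the scientist memorized every proposal*.
Adjunct clauses are scope islands: a quantifier inside an adjunct cannot raise into the matrix clause.
So the wide-scope reading for *every proposal* is blocked.

No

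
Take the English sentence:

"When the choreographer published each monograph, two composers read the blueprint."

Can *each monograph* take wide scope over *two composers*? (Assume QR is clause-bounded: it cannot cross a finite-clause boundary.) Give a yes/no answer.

*each monograph* is embedded in the adjunct clause *when the choreographer published each monograph*.
Adverbial clauses are not L-marked, so they are barriers for QR — the quantifier cannot escape the adjunct.
So the wide-scope reading for *each monograph* is blocked.

No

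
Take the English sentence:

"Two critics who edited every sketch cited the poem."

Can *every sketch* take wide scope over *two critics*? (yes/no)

No

*every sketch* sits inside the relative clause *who edited every sketch*.
Relative clauses are scope islands: a quantifier cannot QR out of a relative clause to take scope in the matrix clause.
*every sketch* is confined to the island and cannot take scope over *two critics*.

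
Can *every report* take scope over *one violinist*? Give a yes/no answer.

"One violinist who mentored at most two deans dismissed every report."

Yes

Although the sentence contains a relative clause (*who mentored at most two deans*), *every report* is outside it, in the matrix VP.
No island intervenes, so both surface and inverse scope are derivable.
The sentence is scopally ambiguous between *one violinist* > *every report* and *every report* > *one violinist*.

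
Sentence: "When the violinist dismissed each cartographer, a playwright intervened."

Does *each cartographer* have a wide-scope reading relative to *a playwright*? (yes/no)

No

*each cartographer* is embedded in the adjunct clause *when the violinist dismissed each cartographer*.
Adverbial clauses are not L-marked, so they are barriers for QR — the quantifier cannot escape the adjunct.
There is no licit LF on which *each cartographer* c-commands *a playwright*.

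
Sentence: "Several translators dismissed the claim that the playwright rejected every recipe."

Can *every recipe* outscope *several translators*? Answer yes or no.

No

*every recipe* is embedded in the complex NP *the claim that the playwright rejected every recipe*.
The complex NP is opaque for QR — the quantifier is frozen inside the noun's complement.
*every recipe* > *several translators* would require crossing that boundary, which is illicit.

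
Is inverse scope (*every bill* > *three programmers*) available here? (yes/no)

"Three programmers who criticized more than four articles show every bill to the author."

*every bill* sits in the matrix clause, not in the relative clause on *three programmers*.
No island intervenes, so both surface and inverse scope are derivable.
Both orderings are possible: *three programmers* > *every bill* and *every bill* > *three programmers*.

Yes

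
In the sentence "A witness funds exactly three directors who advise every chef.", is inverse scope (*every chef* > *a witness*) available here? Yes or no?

No

*every chef* sits inside the relative clause *who advise every chef* modifying *exactly three directors*.
QR out of a relative clause is ruled out by the relative-clause island constraint.
So *every chef* cannot raise high enough to outscope *a witness*; only the surface ordering *a witness* > *every chef* is available.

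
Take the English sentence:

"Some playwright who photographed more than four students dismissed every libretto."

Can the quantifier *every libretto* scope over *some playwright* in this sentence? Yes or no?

*every libretto* sits in the matrix clause, not in the relative clause on *some playwright*.
No island intervenes, so both surface and inverse scope are derivable.
Both orderings are possible: *some playwright* > *every libretto* and *every libretto* > *some playwright*.

Yes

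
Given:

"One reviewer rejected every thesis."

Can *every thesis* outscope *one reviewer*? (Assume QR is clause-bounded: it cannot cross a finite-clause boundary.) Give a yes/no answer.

Yes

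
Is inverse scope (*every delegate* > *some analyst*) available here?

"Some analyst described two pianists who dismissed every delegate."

*every delegate* is embedded in the relative clause *who dismissed every delegate* modifying *two pianists*.
Relative clauses are scope islands: a quantifier cannot QR out of a relative clause to take scope in the matrix clause.
Hence only narrow scope for *every delegate* (under *some analyst*) survives.
(Only the surface reading survives: one fixed analyst with respect to all the relevant delegates.)

No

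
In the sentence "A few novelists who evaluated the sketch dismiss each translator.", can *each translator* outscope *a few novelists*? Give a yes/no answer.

*each translator* sits in the matrix clause, not in the relative clause on *a few novelists*.
Nothing blocks QR of the lower DP to a position above the higher one, so inverse scope is available.

Yes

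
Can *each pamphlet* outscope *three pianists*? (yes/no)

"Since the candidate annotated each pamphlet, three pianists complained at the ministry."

*each pamphlet* occurs within the adjunct clause *since the candidate annotated each pamphlet*.
Scope out of an adjunct clause is unavailable: QR respects the adjunct-island constraint.
*each pamphlet* is confined to the island and cannot take scope over *three pianists*.

No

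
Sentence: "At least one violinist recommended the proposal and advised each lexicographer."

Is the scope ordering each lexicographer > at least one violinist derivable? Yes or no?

No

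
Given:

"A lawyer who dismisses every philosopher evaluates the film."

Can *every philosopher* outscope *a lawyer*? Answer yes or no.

No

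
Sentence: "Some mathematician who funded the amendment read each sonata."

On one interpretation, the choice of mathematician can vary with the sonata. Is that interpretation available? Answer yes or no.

That reading corresponds to *each sonata* > *some mathematician*.
*each sonata* sits in the matrix clause, not in the relative clause on *some mathematician*.
With no island boundary between them, the object can take inverse scope over the subject via ordinary QR within the clause.

Yes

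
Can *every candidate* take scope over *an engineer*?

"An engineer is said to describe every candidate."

Yes

*every candidate* is inside a raising infinitive, which is transparent to QR (no CP barrier), so it behaves as a matrix argument.
No island intervenes, so both surface and inverse scope are derivable.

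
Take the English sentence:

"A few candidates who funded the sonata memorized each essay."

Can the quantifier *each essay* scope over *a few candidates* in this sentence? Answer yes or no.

*each essay* sits in the matrix clause, not in the relative clause on *a few candidates*.
Nothing blocks QR of the lower DP to a position above the higher one, so inverse scope is available.
Both orderings are possible: *a few candidates* > *each essay* and *each essay* > *a few candidates*.

Yes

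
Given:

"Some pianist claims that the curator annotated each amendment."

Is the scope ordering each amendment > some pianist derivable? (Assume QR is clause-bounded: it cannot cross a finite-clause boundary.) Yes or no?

*each amendment* is embedded in the finite complement clause *that the curator annotated each amendment*.
With QR restricted to its own tensed clause, the embedded quantifier cannot reach a matrix scope position.
So *each amendment* cannot raise to a position above *some pianist*.

No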